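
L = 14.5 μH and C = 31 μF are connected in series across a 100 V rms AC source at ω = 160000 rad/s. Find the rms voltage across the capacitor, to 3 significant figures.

X_L = ωL = 2.32 Ω
X_C = 1/(ωC) = 0.202 Ω
Net reactance X = X_L − X_C = 2.12 Ω
Z = j2.12 Ω
|Z| = √(0² + 2.12²) = 2.12 Ω
I = V/|Z| = 47.2 A
V_C = I·|Z_C| = 47.2 × 0.202 = 9.52 V

9.52 V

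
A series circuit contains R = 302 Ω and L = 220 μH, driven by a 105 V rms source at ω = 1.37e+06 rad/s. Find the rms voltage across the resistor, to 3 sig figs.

X_L = ωL = 301 Ω
Z = 302 + j301 Ω
|Z| = √(302² + 301²) = 427 Ω
I = V/|Z| = 246 mA
V_R = I·|Z_R| = 0.246 × 302 = 74.3 V

74.3 V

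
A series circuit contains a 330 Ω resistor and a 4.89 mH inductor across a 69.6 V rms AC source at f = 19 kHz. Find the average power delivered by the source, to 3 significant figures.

ω = 2πf = 119400 rad/s
X_L = ωL = 584 Ω
Z = 330 + j584 Ω
|Z| = √(330² + 584²) = 671 Ω
∠Z = arctan(584/330) = 60.5°
I = V/|Z| = 104 mA
P = VI cos φ = 69.6 × 0.104 × cos(60.5°) = 3.55 W

3.55 W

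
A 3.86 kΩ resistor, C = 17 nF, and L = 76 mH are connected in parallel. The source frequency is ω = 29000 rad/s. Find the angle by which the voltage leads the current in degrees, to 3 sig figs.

-8.62°

X_L = ωL = 2200 Ω
X_C = 1/(ωC) = 2030 Ω
Parallel: admittances add. Y = 1/R + 1/(jωL) + jωC
Y = (0.000259 + j3.93e-05) S
|Y| = 0.000262 S → |Z| = 1/|Y| = 3820 Ω, ∠Z = −∠Y = -8.62°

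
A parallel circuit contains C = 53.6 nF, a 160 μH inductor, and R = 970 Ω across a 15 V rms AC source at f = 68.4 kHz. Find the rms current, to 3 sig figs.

ω = 2πf = 429800 rad/s
X_L = ωL = 68.8 Ω
X_C = 1/(ωC) = 43.4 Ω
Parallel: admittances add. Y = 1/R + 1/(jωL) + jωC
Y = (0.00103 + j0.00849) S
|Y| = 0.00856 S → |Z| = 1/|Y| = 117 Ω, ∠Z = −∠Y = -83.1°
I = V/|Z| = 15/117 = 128 mA

128 mA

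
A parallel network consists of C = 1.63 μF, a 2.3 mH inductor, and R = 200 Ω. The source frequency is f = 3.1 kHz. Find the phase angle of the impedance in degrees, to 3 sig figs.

ω = 2πf = 19480 rad/s
X_L = ωL = 44.8 Ω
X_C = 1/(ωC) = 31.5 Ω
Parallel: admittances add. Y = 1/R + 1/(jωL) + jωC
Y = (0.00500 + j0.00943) S
|Y| = 0.0107 S → |Z| = 1/|Y| = 93.7 Ω, ∠Z = −∠Y = -62.1°

-62.1°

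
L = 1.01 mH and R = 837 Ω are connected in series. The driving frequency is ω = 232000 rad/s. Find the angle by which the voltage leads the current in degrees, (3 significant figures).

15.6°

X_L = ωL = 234 Ω
Z = 837 + j234 Ω
|Z| = √(837² + 234²) = 869 Ω
∠Z = arctan(234/837) = 15.6°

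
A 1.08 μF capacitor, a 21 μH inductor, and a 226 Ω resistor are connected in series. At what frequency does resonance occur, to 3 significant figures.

33.4 kHz

ω₀ = 1/√(LC) = 1/√(2.1e-05 × 1.08e-06) = 210000 rad/s
f₀ = ω₀/(2π) = 33.4 kHz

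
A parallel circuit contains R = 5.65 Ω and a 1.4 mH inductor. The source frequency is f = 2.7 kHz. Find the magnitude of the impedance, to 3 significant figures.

5.50 Ω

ω = 2πf = 16960 rad/s
X_L = ωL = 23.8 Ω
Parallel: admittances add. Y = 1/R + 1/(jωL)
Y = (0.177 − j0.0421) S
|Y| = 0.182 S → |Z| = 1/|Y| = 5.50 Ω, ∠Z = −∠Y = 13.4°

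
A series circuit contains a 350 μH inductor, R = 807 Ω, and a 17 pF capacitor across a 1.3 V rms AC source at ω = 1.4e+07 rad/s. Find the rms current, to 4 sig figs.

X_L = ωL = 4900 Ω
X_C = 1/(ωC) = 4202 Ω
Net reactance X = X_L − X_C = 698.3 Ω
Z = 807.0 + j698.3 Ω
|Z| = √(807.0² + 698.3²) = 1067 Ω
I = V/|Z| = 1.3/1067 = 1.218 mA

1.218 mA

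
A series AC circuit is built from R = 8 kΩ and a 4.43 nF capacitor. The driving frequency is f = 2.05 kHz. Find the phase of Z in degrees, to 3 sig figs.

-65.5°

ω = 2πf = 12880 rad/s
X_C = 1/(ωC) = 17500 Ω
Z = 8000 − j17500 Ω
|Z| = √(8000² + 17500²) = 19300 Ω
∠Z = arctan(-17500/8000) = -65.5°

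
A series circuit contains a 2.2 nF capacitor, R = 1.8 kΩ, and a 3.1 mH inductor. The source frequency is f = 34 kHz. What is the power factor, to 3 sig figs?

ω = 2πf = 213600 rad/s
X_L = ωL = 662 Ω
X_C = 1/(ωC) = 2130 Ω
Net reactance X = X_L − X_C = -1470 Ω
Z = 1800 − j1470 Ω
|Z| = √(1800² + 1470²) = 2320 Ω
∠Z = arctan(-1470/1800) = -39.2°
cos φ = cos(-39.2°) = 0.775

0.775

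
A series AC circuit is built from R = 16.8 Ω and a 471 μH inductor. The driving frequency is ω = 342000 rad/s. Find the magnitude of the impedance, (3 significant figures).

162 Ω

X_L = ωL = 161 Ω
Z = 16.8 + j161 Ω
|Z| = √(16.8² + 161²) = 162 Ω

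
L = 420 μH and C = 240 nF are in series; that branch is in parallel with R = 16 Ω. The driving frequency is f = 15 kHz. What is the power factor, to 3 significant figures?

ω = 2πf = 94250 rad/s
X_L = ωL = 39.6 Ω
X_C = 1/(ωC) = 44.2 Ω
Branch 1: Z₁ = R = 16.0 Ω
Branch 2 (series LC): Z₂ = j(X_L − X_C) = −j4.63 Ω
Parallel: Z = Z₁Z₂/(Z₁+Z₂), |Z| = 4.44 Ω, ∠Z = -73.9°
cos φ = cos(-73.9°) = 0.278

0.278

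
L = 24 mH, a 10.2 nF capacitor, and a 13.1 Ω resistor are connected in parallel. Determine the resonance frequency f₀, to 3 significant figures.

ω₀ = 1/√(LC) = 1/√(0.024 × 1.02e-08) = 63910 rad/s
f₀ = ω₀/(2π) = 10.2 kHz

10.2 kHz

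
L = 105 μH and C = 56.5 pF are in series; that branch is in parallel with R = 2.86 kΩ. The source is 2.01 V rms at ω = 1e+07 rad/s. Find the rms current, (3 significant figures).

X_L = ωL = 1050 Ω
X_C = 1/(ωC) = 1770 Ω
Branch 1: Z₁ = R = 2860 Ω
Branch 2 (series LC): Z₂ = j(X_L − X_C) = −j720 Ω
Parallel: Z = Z₁Z₂/(Z₁+Z₂), |Z| = 698 Ω, ∠Z = -75.9°
I = V/|Z| = 2.01/698 = 2.88 mA

2.88 mA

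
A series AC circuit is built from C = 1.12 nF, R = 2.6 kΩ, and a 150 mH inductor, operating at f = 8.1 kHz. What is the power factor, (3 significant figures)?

0.254

ω = 2πf = 50890 rad/s
X_L = ωL = 7630 Ω
X_C = 1/(ωC) = 17500 Ω
Net reactance X = X_L − X_C = -9910 Ω
Z = 2600 − j9910 Ω
|Z| = √(2600² + 9910²) = 10200 Ω
∠Z = arctan(-9910/2600) = -75.3°
cos φ = cos(-75.3°) = 0.254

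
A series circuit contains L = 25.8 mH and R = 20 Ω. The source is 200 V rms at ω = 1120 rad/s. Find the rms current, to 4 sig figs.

5.691 A

X_L = ωL = 28.90 Ω
Z = 20.00 + j28.90 Ω
|Z| = √(20.00² + 28.90²) = 35.14 Ω
I = V/|Z| = 200/35.14 = 5.691 A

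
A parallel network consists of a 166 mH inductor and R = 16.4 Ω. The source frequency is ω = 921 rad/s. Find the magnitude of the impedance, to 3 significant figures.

X_L = ωL = 153 Ω
Parallel: admittances add. Y = 1/R + 1/(jωL)
Y = (0.0610 − j0.00654) S
|Y| = 0.0613 S → |Z| = 1/|Y| = 16.3 Ω, ∠Z = −∠Y = 6.12°

16.3 Ω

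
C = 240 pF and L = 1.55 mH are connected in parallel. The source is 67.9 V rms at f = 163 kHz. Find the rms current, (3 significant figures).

ω = 2πf = 1.024e+06 rad/s
X_L = ωL = 1590 Ω
X_C = 1/(ωC) = 4070 Ω
Parallel: admittances add. Y = 1/(jωL) + jωC
Y = (0 − j0.000384) S
|Y| = 0.000384 S → |Z| = 1/|Y| = 2600 Ω, ∠Z = −∠Y = 90.0°
I = V/|Z| = 67.9/2600 = 26.1 mA

26.1 mA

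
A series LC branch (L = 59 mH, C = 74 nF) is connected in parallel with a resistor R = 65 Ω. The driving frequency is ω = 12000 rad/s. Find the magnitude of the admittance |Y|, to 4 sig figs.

X_L = ωL = 708.0 Ω
X_C = 1/(ωC) = 1126 Ω
Branch 1: Z₁ = R = 65.00 Ω
Branch 2 (series LC): Z₂ = j(X_L − X_C) = −j418.1 Ω
Parallel: Z = Z₁Z₂/(Z₁+Z₂), |Z| = 64.23 Ω, ∠Z = -8.836°
|Y| = 1/|Z| = 15.57 mS

15.57 mS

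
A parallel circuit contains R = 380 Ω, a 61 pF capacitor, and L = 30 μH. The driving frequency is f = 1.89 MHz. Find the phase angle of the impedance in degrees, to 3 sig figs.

38.4°

ω = 2πf = 1.188e+07 rad/s
X_L = ωL = 356 Ω
X_C = 1/(ωC) = 1380 Ω
Parallel: admittances add. Y = 1/R + 1/(jωL) + jωC
Y = (0.00263 − j0.00208) S
|Y| = 0.00336 S → |Z| = 1/|Y| = 298 Ω, ∠Z = −∠Y = 38.4°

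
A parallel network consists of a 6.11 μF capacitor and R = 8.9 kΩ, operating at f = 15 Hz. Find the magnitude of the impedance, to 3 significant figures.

ω = 2πf = 94.25 rad/s
X_C = 1/(ωC) = 1740 Ω
Parallel: admittances add. Y = 1/R + jωC
Y = (0.000112 + j0.000576) S
|Y| = 0.000587 S → |Z| = 1/|Y| = 1700 Ω, ∠Z = −∠Y = -79.0°

1700 Ω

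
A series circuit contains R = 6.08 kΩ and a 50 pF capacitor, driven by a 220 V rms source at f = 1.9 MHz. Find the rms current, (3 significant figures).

ω = 2πf = 1.194e+07 rad/s
X_C = 1/(ωC) = 1680 Ω
Z = 6080 − j1680 Ω
|Z| = √(6080² + 1680²) = 6310 Ω
I = V/|Z| = 220/6310 = 34.9 mA

34.9 mA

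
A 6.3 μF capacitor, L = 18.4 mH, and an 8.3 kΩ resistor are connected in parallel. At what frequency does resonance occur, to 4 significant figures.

467.5 Hz

ω₀ = 1/√(LC) = 1/√(0.0184 × 6.3e-06) = 2937 rad/s
f₀ = ω₀/(2π) = 467.5 Hz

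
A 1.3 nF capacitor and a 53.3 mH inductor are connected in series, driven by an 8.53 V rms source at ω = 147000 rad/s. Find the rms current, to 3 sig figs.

X_L = ωL = 7840 Ω
X_C = 1/(ωC) = 5230 Ω
Net reactance X = X_L − X_C = 2600 Ω
Z = j2600 Ω
|Z| = √(0² + 2600²) = 2600 Ω
I = V/|Z| = 8.53/2600 = 3.28 mA

3.28 mA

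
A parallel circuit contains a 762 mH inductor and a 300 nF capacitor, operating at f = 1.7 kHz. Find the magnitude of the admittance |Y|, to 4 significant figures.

ω = 2πf = 10680 rad/s
X_L = ωL = 8139 Ω
X_C = 1/(ωC) = 312.1 Ω
Parallel: admittances add. Y = 1/(jωL) + jωC
Y = (0 + j0.003082) S
|Y| = 0.003082 S → |Z| = 1/|Y| = 324.5 Ω, ∠Z = −∠Y = -90.00°

3.082 mS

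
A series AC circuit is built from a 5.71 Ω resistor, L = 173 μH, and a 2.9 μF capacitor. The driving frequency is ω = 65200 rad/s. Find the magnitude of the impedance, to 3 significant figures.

8.28 Ω

X_L = ωL = 11.3 Ω
X_C = 1/(ωC) = 5.29 Ω
Net reactance X = X_L − X_C = 5.99 Ω
Z = 5.71 + j5.99 Ω
|Z| = √(5.71² + 5.99²) = 8.28 Ω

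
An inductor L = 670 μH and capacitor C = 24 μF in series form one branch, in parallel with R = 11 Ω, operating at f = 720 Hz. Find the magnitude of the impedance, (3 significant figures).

5.39 Ω

ω = 2πf = 4524 rad/s
X_L = ωL = 3.03 Ω
X_C = 1/(ωC) = 9.21 Ω
Branch 1: Z₁ = R = 11.0 Ω
Branch 2 (series LC): Z₂ = j(X_L − X_C) = −j6.18 Ω
Parallel: Z = Z₁Z₂/(Z₁+Z₂), |Z| = 5.39 Ω, ∠Z = -60.7°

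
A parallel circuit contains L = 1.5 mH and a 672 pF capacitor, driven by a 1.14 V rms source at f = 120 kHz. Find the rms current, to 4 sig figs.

430.4 μA

ω = 2πf = 754000 rad/s
X_L = ωL = 1131 Ω
X_C = 1/(ωC) = 1974 Ω
Parallel: admittances add. Y = 1/(jωL) + jωC
Y = (0 − j0.0003775) S
|Y| = 0.0003775 S → |Z| = 1/|Y| = 2649 Ω, ∠Z = −∠Y = 90.00°
I = V/|Z| = 1.14/2649 = 430.4 μA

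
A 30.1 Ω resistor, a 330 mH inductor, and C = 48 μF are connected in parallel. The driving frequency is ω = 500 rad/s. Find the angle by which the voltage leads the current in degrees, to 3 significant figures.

-28.4°

X_L = ωL = 165 Ω
X_C = 1/(ωC) = 41.7 Ω
Parallel: admittances add. Y = 1/R + 1/(jωL) + jωC
Y = (0.0332 + j0.0179) S
|Y| = 0.0378 S → |Z| = 1/|Y| = 26.5 Ω, ∠Z = −∠Y = -28.4°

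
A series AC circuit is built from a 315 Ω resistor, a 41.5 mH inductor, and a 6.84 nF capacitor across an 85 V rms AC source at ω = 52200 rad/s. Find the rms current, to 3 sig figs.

120 mA

X_L = ωL = 2170 Ω
X_C = 1/(ωC) = 2800 Ω
Net reactance X = X_L − X_C = -634 Ω
Z = 315 − j634 Ω
|Z| = √(315² + 634²) = 708 Ω
I = V/|Z| = 85/708 = 120 mA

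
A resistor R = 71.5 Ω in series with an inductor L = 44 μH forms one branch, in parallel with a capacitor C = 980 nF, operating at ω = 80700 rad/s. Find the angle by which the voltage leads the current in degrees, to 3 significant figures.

X_L = ωL = 3.55 Ω
X_C = 1/(ωC) = 12.6 Ω
Branch 1 (R+jX_L): Z₁ = 71.5 + j3.55 Ω, |Z₁| = 71.6 Ω
Branch 2 (−jX_C): Z₂ = −j12.6 Ω
Parallel: Z = Z₁Z₂/(Z₁+Z₂), |Z| = 12.6 Ω, ∠Z = -79.9°

-79.9°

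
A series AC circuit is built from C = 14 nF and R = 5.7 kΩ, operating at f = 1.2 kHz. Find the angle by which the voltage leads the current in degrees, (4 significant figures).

ω = 2πf = 7540 rad/s
X_C = 1/(ωC) = 9474 Ω
Z = 5700 − j9474 Ω
|Z| = √(5700² + 9474²) = 11060 Ω
∠Z = arctan(-9474/5700) = -58.97°

-58.97°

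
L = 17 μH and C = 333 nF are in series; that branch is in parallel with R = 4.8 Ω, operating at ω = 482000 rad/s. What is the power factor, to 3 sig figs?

0.379

X_L = ωL = 8.19 Ω
X_C = 1/(ωC) = 6.23 Ω
Branch 1: Z₁ = R = 4.80 Ω
Branch 2 (series LC): Z₂ = j(X_L − X_C) = j1.96 Ω
Parallel: Z = Z₁Z₂/(Z₁+Z₂), |Z| = 1.82 Ω, ∠Z = 67.8°
cos φ = cos(67.8°) = 0.379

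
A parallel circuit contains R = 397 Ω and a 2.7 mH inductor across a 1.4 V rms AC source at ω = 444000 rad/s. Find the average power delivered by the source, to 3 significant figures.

4.94 mW

X_L = ωL = 1200 Ω
Parallel: admittances add. Y = 1/R + 1/(jωL)
Y = (0.00252 − j0.000834) S
|Y| = 0.00265 S → |Z| = 1/|Y| = 377 Ω, ∠Z = −∠Y = 18.3°
I = V/|Z| = 3.71 mA
P = VI cos φ = 1.4 × 0.00371 × cos(18.3°) = 4.94 mW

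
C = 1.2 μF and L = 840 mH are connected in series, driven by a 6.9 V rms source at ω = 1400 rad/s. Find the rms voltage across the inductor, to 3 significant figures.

X_L = ωL = 1180 Ω
X_C = 1/(ωC) = 595 Ω
Net reactance X = X_L − X_C = 581 Ω
Z = j581 Ω
|Z| = √(0² + 581²) = 581 Ω
I = V/|Z| = 11.9 mA
V_L = I·|Z_L| = 0.0119 × 1180 = 14.0 V

14.0 V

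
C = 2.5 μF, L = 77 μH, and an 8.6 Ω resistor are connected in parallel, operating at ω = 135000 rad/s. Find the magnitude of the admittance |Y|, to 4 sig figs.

X_L = ωL = 10.39 Ω
X_C = 1/(ωC) = 2.963 Ω
Parallel: admittances add. Y = 1/R + 1/(jωL) + jωC
Y = (0.1163 + j0.2413) S
|Y| = 0.2679 S → |Z| = 1/|Y| = 3.733 Ω, ∠Z = −∠Y = -64.27°

267.9 mS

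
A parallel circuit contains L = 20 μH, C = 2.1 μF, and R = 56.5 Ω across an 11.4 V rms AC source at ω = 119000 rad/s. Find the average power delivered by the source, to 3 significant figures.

2.30 W

X_L = ωL = 2.38 Ω
X_C = 1/(ωC) = 4.00 Ω
Parallel: admittances add. Y = 1/R + 1/(jωL) + jωC
Y = (0.0177 − j0.170) S
|Y| = 0.171 S → |Z| = 1/|Y| = 5.84 Ω, ∠Z = −∠Y = 84.1°
I = V/|Z| = 1.95 A
P = VI cos φ = 11.4 × 1.95 × cos(84.1°) = 2.30 W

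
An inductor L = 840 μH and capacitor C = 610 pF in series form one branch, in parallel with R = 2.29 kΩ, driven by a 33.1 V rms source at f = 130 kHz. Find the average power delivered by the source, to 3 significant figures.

478 mW

ω = 2πf = 816800 rad/s
X_L = ωL = 686 Ω
X_C = 1/(ωC) = 2010 Ω
Branch 1: Z₁ = R = 2290 Ω
Branch 2 (series LC): Z₂ = j(X_L − X_C) = −j1320 Ω
Parallel: Z = Z₁Z₂/(Z₁+Z₂), |Z| = 1140 Ω, ∠Z = -60.0°
I = V/|Z| = 28.9 mA
P = VI cos φ = 33.1 × 0.0289 × cos(-60.0°) = 478 mW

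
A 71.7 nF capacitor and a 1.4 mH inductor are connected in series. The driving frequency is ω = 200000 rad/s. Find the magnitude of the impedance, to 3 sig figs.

X_L = ωL = 280 Ω
X_C = 1/(ωC) = 69.7 Ω
Net reactance X = X_L − X_C = 210 Ω
Z = j210 Ω
|Z| = √(0² + 210²) = 210 Ω

210 Ω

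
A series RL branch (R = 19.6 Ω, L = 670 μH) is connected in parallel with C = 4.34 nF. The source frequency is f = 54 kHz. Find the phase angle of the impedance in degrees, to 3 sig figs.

ω = 2πf = 339300 rad/s
X_L = ωL = 227 Ω
X_C = 1/(ωC) = 679 Ω
Branch 1 (R+jX_L): Z₁ = 19.6 + j227 Ω, |Z₁| = 228 Ω
Branch 2 (−jX_C): Z₂ = −j679 Ω
Parallel: Z = Z₁Z₂/(Z₁+Z₂), |Z| = 343 Ω, ∠Z = 82.6°

82.6°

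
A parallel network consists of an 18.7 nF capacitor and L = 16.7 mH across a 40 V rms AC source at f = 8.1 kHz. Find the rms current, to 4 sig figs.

ω = 2πf = 50890 rad/s
X_L = ωL = 849.9 Ω
X_C = 1/(ωC) = 1051 Ω
Parallel: admittances add. Y = 1/(jωL) + jωC
Y = (0 − j0.0002249) S
|Y| = 0.0002249 S → |Z| = 1/|Y| = 4447 Ω, ∠Z = −∠Y = 90.00°
I = V/|Z| = 40/4447 = 8.994 mA

8.994 mA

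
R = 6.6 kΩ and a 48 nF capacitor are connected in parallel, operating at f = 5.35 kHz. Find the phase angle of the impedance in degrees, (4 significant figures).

ω = 2πf = 33620 rad/s
X_C = 1/(ωC) = 619.8 Ω
Parallel: admittances add. Y = 1/R + jωC
Y = (0.0001515 + j0.001614) S
|Y| = 0.001621 S → |Z| = 1/|Y| = 617.0 Ω, ∠Z = −∠Y = -84.64°

-84.64°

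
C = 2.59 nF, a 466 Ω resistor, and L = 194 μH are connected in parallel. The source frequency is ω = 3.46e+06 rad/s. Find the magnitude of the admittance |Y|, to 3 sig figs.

7.77 mS

X_L = ωL = 671 Ω
X_C = 1/(ωC) = 112 Ω
Parallel: admittances add. Y = 1/R + 1/(jωL) + jωC
Y = (0.00215 + j0.00747) S
|Y| = 0.00777 S → |Z| = 1/|Y| = 129 Ω, ∠Z = −∠Y = -74.0°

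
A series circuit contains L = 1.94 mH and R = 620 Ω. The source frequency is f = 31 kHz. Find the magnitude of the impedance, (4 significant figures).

726.1 Ω

ω = 2πf = 194800 rad/s
X_L = ωL = 377.9 Ω
Z = 620.0 + j377.9 Ω
|Z| = √(620.0² + 377.9²) = 726.1 Ω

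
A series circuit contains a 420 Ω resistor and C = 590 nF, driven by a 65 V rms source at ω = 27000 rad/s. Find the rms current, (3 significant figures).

X_C = 1/(ωC) = 62.8 Ω
Z = 420 − j62.8 Ω
|Z| = √(420² + 62.8²) = 425 Ω
I = V/|Z| = 65/425 = 153 mA

153 mA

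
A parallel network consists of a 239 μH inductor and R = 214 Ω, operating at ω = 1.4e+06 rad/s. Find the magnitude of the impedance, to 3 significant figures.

180 Ω

X_L = ωL = 335 Ω
Parallel: admittances add. Y = 1/R + 1/(jωL)
Y = (0.00467 − j0.00299) S
|Y| = 0.00555 S → |Z| = 1/|Y| = 180 Ω, ∠Z = −∠Y = 32.6°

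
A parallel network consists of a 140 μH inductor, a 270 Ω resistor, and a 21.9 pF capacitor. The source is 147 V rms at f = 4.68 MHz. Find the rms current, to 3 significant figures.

548 mA

ω = 2πf = 2.941e+07 rad/s
X_L = ωL = 4120 Ω
X_C = 1/(ωC) = 1550 Ω
Parallel: admittances add. Y = 1/R + 1/(jωL) + jωC
Y = (0.00370 + j0.000401) S
|Y| = 0.00373 S → |Z| = 1/|Y| = 268 Ω, ∠Z = −∠Y = -6.18°
I = V/|Z| = 147/268 = 548 mA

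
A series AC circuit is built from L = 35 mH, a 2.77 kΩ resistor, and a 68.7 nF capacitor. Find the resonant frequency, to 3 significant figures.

3.25 kHz

ω₀ = 1/√(LC) = 1/√(0.035 × 6.87e-08) = 20390 rad/s
f₀ = ω₀/(2π) = 3.25 kHz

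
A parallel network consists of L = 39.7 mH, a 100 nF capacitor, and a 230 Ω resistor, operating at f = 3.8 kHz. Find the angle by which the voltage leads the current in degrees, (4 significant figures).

-17.04°

ω = 2πf = 23880 rad/s
X_L = ωL = 947.9 Ω
X_C = 1/(ωC) = 418.8 Ω
Parallel: admittances add. Y = 1/R + 1/(jωL) + jωC
Y = (0.004348 + j0.001333) S
|Y| = 0.004547 S → |Z| = 1/|Y| = 219.9 Ω, ∠Z = −∠Y = -17.04°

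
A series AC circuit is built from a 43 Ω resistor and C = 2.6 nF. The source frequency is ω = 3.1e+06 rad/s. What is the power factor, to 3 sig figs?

X_C = 1/(ωC) = 124 Ω
Z = 43.0 − j124 Ω
|Z| = √(43.0² + 124²) = 131 Ω
∠Z = arctan(-124/43.0) = -70.9°
cos φ = cos(-70.9°) = 0.327

0.327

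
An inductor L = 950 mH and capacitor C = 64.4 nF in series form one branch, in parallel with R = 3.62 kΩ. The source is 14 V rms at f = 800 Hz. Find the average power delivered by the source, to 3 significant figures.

54.1 mW

ω = 2πf = 5027 rad/s
X_L = ωL = 4780 Ω
X_C = 1/(ωC) = 3090 Ω
Branch 1: Z₁ = R = 3620 Ω
Branch 2 (series LC): Z₂ = j(X_L − X_C) = j1690 Ω
Parallel: Z = Z₁Z₂/(Z₁+Z₂), |Z| = 1530 Ω, ∠Z = 65.0°
I = V/|Z| = 9.16 mA
P = VI cos φ = 14 × 0.00916 × cos(65.0°) = 54.1 mW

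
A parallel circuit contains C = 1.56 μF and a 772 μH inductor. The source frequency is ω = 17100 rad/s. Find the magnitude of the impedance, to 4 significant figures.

20.38 Ω

X_L = ωL = 13.20 Ω
X_C = 1/(ωC) = 37.49 Ω
Parallel: admittances add. Y = 1/(jωL) + jωC
Y = (0 − j0.04907) S
|Y| = 0.04907 S → |Z| = 1/|Y| = 20.38 Ω, ∠Z = −∠Y = 90.00°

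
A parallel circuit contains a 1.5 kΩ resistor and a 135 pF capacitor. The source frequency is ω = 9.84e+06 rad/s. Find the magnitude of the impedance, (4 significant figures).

672.8 Ω

X_C = 1/(ωC) = 752.8 Ω
Parallel: admittances add. Y = 1/R + jωC
Y = (0.0006667 + j0.001328) S
|Y| = 0.001486 S → |Z| = 1/|Y| = 672.8 Ω, ∠Z = −∠Y = -63.35°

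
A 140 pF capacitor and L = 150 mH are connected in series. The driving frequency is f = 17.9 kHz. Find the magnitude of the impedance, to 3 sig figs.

ω = 2πf = 112500 rad/s
X_L = ωL = 16900 Ω
X_C = 1/(ωC) = 63500 Ω
Net reactance X = X_L − X_C = -46600 Ω
Z = − j46600 Ω
|Z| = √(0² + 46600²) = 46600 Ω

46600 Ω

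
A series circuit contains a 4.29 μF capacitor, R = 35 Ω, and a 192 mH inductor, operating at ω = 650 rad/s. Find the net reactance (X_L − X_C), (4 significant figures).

X_L = ωL = 124.8 Ω
X_C = 1/(ωC) = 358.6 Ω
X = 124.8 − 358.6 = -233.8 Ω

-233.8 Ω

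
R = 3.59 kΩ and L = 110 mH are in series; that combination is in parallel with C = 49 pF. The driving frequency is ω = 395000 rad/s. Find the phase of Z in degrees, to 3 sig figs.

61.7°

X_L = ωL = 43400 Ω
X_C = 1/(ωC) = 51700 Ω
Branch 1 (R+jX_L): Z₁ = 3590 + j43400 Ω, |Z₁| = 43600 Ω
Branch 2 (−jX_C): Z₂ = −j51700 Ω
Parallel: Z = Z₁Z₂/(Z₁+Z₂), |Z| = 251000 Ω, ∠Z = 61.7°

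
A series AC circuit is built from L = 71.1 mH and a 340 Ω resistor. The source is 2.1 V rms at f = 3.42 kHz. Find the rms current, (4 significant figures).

ω = 2πf = 21490 rad/s
X_L = ωL = 1528 Ω
Z = 340.0 + j1528 Ω
|Z| = √(340.0² + 1528²) = 1565 Ω
I = V/|Z| = 2.1/1565 = 1.342 mA

1.342 mA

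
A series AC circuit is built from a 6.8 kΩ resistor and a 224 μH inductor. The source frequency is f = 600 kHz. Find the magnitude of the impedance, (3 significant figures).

6850 Ω

ω = 2πf = 3.77e+06 rad/s
X_L = ωL = 844 Ω
Z = 6800 + j844 Ω
|Z| = √(6800² + 844²) = 6850 Ω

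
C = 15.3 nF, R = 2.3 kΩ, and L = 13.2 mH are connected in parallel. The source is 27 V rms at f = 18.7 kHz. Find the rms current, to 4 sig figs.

ω = 2πf = 117500 rad/s
X_L = ωL = 1551 Ω
X_C = 1/(ωC) = 556.3 Ω
Parallel: admittances add. Y = 1/R + 1/(jωL) + jωC
Y = (0.0004348 + j0.001153) S
|Y| = 0.001232 S → |Z| = 1/|Y| = 811.6 Ω, ∠Z = −∠Y = -69.34°
I = V/|Z| = 27/811.6 = 33.27 mA

33.27 mA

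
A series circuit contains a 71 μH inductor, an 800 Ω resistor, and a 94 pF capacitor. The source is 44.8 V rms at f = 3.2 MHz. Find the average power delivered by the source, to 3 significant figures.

ω = 2πf = 2.011e+07 rad/s
X_L = ωL = 1430 Ω
X_C = 1/(ωC) = 529 Ω
Net reactance X = X_L − X_C = 898 Ω
Z = 800 + j898 Ω
|Z| = √(800² + 898²) = 1200 Ω
∠Z = arctan(898/800) = 48.3°
I = V/|Z| = 37.2 mA
P = VI cos φ = 44.8 × 0.0372 × cos(48.3°) = 1.11 W

1.11 W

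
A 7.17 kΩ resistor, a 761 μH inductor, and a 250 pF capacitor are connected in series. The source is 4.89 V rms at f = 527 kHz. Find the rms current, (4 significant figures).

ω = 2πf = 3.311e+06 rad/s
X_L = ωL = 2520 Ω
X_C = 1/(ωC) = 1208 Ω
Net reactance X = X_L − X_C = 1312 Ω
Z = 7170 + j1312 Ω
|Z| = √(7170² + 1312²) = 7289 Ω
I = V/|Z| = 4.89/7289 = 670.9 μA

670.9 μA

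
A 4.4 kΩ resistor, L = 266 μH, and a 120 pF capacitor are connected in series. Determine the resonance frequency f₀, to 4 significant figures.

890.8 kHz

ω₀ = 1/√(LC) = 1/√(0.000266 × 1.2e-10) = 5.597e+06 rad/s
f₀ = ω₀/(2π) = 890.8 kHz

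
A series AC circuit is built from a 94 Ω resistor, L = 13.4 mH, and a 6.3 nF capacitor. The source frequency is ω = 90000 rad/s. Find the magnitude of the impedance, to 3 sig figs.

X_L = ωL = 1210 Ω
X_C = 1/(ωC) = 1760 Ω
Net reactance X = X_L − X_C = -558 Ω
Z = 94.0 − j558 Ω
|Z| = √(94.0² + 558²) = 566 Ω

566 Ω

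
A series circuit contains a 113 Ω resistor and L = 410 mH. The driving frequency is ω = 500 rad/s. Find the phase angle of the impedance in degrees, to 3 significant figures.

61.1°

X_L = ωL = 205 Ω
Z = 113 + j205 Ω
|Z| = √(113² + 205²) = 234 Ω
∠Z = arctan(205/113) = 61.1°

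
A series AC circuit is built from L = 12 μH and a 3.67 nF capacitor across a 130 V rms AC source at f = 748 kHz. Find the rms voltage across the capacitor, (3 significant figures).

ω = 2πf = 4.7e+06 rad/s
X_L = ωL = 56.4 Ω
X_C = 1/(ωC) = 58.0 Ω
Net reactance X = X_L − X_C = -1.58 Ω
Z = − j1.58 Ω
|Z| = √(0² + 1.58²) = 1.58 Ω
I = V/|Z| = 82.3 A
V_C = I·|Z_C| = 82.3 × 58.0 = 4770 V

4770 V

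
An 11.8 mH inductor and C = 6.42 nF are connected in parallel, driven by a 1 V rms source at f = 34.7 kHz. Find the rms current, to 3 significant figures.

1.01 mA

ω = 2πf = 218000 rad/s
X_L = ωL = 2570 Ω
X_C = 1/(ωC) = 714 Ω
Parallel: admittances add. Y = 1/(jωL) + jωC
Y = (0 + j0.00101) S
|Y| = 0.00101 S → |Z| = 1/|Y| = 989 Ω, ∠Z = −∠Y = -90.0°
I = V/|Z| = 1/989 = 1.01 mA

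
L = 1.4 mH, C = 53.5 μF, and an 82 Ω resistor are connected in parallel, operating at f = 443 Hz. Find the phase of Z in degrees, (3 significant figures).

83.5°

ω = 2πf = 2783 rad/s
X_L = ωL = 3.90 Ω
X_C = 1/(ωC) = 6.72 Ω
Parallel: admittances add. Y = 1/R + 1/(jωL) + jωC
Y = (0.0122 − j0.108) S
|Y| = 0.108 S → |Z| = 1/|Y| = 9.23 Ω, ∠Z = −∠Y = 83.5°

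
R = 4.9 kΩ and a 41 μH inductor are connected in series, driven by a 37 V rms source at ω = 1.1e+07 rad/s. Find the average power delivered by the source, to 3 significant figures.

X_L = ωL = 451 Ω
Z = 4900 + j451 Ω
|Z| = √(4900² + 451²) = 4920 Ω
∠Z = arctan(451/4900) = 5.26°
I = V/|Z| = 7.52 mA
P = VI cos φ = 37 × 0.00752 × cos(5.26°) = 277 mW

277 mW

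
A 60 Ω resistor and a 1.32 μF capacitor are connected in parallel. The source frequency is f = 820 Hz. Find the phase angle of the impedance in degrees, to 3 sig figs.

-22.2°

ω = 2πf = 5152 rad/s
X_C = 1/(ωC) = 147 Ω
Parallel: admittances add. Y = 1/R + jωC
Y = (0.0167 + j0.00680) S
|Y| = 0.0180 S → |Z| = 1/|Y| = 55.6 Ω, ∠Z = −∠Y = -22.2°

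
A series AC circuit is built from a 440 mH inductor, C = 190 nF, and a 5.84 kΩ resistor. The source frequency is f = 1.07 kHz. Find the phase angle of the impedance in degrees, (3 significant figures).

ω = 2πf = 6723 rad/s
X_L = ωL = 2960 Ω
X_C = 1/(ωC) = 783 Ω
Net reactance X = X_L − X_C = 2180 Ω
Z = 5840 + j2180 Ω
|Z| = √(5840² + 2180²) = 6230 Ω
∠Z = arctan(2180/5840) = 20.4°

20.4°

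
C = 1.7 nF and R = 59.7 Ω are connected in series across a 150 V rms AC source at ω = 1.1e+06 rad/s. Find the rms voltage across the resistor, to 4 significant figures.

16.64 V

X_C = 1/(ωC) = 534.8 Ω
Z = 59.70 − j534.8 Ω
|Z| = √(59.70² + 534.8²) = 538.1 Ω
I = V/|Z| = 278.8 mA
V_R = I·|Z_R| = 0.2788 × 59.70 = 16.64 V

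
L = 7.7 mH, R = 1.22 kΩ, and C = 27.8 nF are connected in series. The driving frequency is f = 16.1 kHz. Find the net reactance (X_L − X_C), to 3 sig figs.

ω = 2πf = 101200 rad/s
X_L = ωL = 779 Ω
X_C = 1/(ωC) = 356 Ω
X = 779 − 356 = 423 Ω

423 Ω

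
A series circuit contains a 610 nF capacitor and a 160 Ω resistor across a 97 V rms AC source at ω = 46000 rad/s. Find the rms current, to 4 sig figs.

591.7 mA

X_C = 1/(ωC) = 35.64 Ω
Z = 160.0 − j35.64 Ω
|Z| = √(160.0² + 35.64²) = 163.9 Ω
I = V/|Z| = 97/163.9 = 591.7 mA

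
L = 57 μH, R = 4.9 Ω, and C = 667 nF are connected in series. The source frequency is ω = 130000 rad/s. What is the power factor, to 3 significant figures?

X_L = ωL = 7.41 Ω
X_C = 1/(ωC) = 11.5 Ω
Net reactance X = X_L − X_C = -4.12 Ω
Z = 4.90 − j4.12 Ω
|Z| = √(4.90² + 4.12²) = 6.40 Ω
∠Z = arctan(-4.12/4.90) = -40.1°
cos φ = cos(-40.1°) = 0.765

0.765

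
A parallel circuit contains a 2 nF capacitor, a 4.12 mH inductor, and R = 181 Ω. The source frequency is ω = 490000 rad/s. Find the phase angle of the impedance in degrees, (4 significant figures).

X_L = ωL = 2019 Ω
X_C = 1/(ωC) = 1020 Ω
Parallel: admittances add. Y = 1/R + 1/(jωL) + jωC
Y = (0.005525 + j0.0004847) S
|Y| = 0.005546 S → |Z| = 1/|Y| = 180.3 Ω, ∠Z = −∠Y = -5.013°

-5.013°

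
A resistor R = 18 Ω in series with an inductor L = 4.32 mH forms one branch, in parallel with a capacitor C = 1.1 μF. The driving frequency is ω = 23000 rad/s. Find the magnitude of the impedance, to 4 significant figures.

63.88 Ω

X_L = ωL = 99.36 Ω
X_C = 1/(ωC) = 39.53 Ω
Branch 1 (R+jX_L): Z₁ = 18.00 + j99.36 Ω, |Z₁| = 101.0 Ω
Branch 2 (−jX_C): Z₂ = −j39.53 Ω
Parallel: Z = Z₁Z₂/(Z₁+Z₂), |Z| = 63.88 Ω, ∠Z = -83.53°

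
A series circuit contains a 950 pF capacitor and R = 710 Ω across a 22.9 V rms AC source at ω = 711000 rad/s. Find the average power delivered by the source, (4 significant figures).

X_C = 1/(ωC) = 1480 Ω
Z = 710.0 − j1480 Ω
|Z| = √(710.0² + 1480²) = 1642 Ω
∠Z = arctan(-1480/710.0) = -64.38°
I = V/|Z| = 13.95 mA
P = VI cos φ = 22.9 × 0.01395 × cos(-64.38°) = 138.1 mW

138.1 mW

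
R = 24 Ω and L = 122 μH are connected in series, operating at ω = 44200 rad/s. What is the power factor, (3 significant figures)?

X_L = ωL = 5.39 Ω
Z = 24.0 + j5.39 Ω
|Z| = √(24.0² + 5.39²) = 24.6 Ω
∠Z = arctan(5.39/24.0) = 12.7°
cos φ = cos(12.7°) = 0.976

0.976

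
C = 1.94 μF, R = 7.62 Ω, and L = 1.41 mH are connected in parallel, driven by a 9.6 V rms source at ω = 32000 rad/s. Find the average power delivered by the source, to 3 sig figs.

12.1 W

X_L = ωL = 45.1 Ω
X_C = 1/(ωC) = 16.1 Ω
Parallel: admittances add. Y = 1/R + 1/(jωL) + jωC
Y = (0.131 + j0.0399) S
|Y| = 0.137 S → |Z| = 1/|Y| = 7.29 Ω, ∠Z = −∠Y = -16.9°
I = V/|Z| = 1.32 A
P = VI cos φ = 9.6 × 1.32 × cos(-16.9°) = 12.1 W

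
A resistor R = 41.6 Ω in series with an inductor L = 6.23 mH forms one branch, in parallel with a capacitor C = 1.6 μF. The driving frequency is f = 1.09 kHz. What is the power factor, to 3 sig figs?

0.996

ω = 2πf = 6849 rad/s
X_L = ωL = 42.7 Ω
X_C = 1/(ωC) = 91.3 Ω
Branch 1 (R+jX_L): Z₁ = 41.6 + j42.7 Ω, |Z₁| = 59.6 Ω
Branch 2 (−jX_C): Z₂ = −j91.3 Ω
Parallel: Z = Z₁Z₂/(Z₁+Z₂), |Z| = 85.0 Ω, ∠Z = 5.16°
cos φ = cos(5.16°) = 0.996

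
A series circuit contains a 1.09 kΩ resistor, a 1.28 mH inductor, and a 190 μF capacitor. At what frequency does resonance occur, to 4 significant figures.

ω₀ = 1/√(LC) = 1/√(0.00128 × 0.00019) = 2028 rad/s
f₀ = ω₀/(2π) = 322.7 Hz

322.7 Hz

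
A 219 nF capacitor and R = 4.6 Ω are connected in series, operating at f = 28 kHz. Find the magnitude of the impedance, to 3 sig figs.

ω = 2πf = 175900 rad/s
X_C = 1/(ωC) = 26.0 Ω
Z = 4.60 − j26.0 Ω
|Z| = √(4.60² + 26.0²) = 26.4 Ω

26.4 Ω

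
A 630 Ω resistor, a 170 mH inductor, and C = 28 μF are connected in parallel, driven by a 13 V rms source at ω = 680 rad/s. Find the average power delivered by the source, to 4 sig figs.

268.3 mW

X_L = ωL = 115.6 Ω
X_C = 1/(ωC) = 52.52 Ω
Parallel: admittances add. Y = 1/R + 1/(jωL) + jωC
Y = (0.001587 + j0.01039) S
|Y| = 0.01051 S → |Z| = 1/|Y| = 95.15 Ω, ∠Z = −∠Y = -81.31°
I = V/|Z| = 136.6 mA
P = VI cos φ = 13 × 0.1366 × cos(-81.31°) = 268.3 mW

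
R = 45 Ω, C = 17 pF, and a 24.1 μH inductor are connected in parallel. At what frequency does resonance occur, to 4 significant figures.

7.863 MHz

ω₀ = 1/√(LC) = 1/√(2.41e-05 × 1.7e-11) = 4.94e+07 rad/s
f₀ = ω₀/(2π) = 7.863 MHz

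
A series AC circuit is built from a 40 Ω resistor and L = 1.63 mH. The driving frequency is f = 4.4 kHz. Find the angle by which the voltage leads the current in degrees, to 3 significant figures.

ω = 2πf = 27650 rad/s
X_L = ωL = 45.1 Ω
Z = 40.0 + j45.1 Ω
|Z| = √(40.0² + 45.1²) = 60.3 Ω
∠Z = arctan(45.1/40.0) = 48.4°

48.4°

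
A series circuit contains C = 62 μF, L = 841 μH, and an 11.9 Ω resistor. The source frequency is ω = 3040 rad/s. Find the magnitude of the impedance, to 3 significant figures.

X_L = ωL = 2.56 Ω
X_C = 1/(ωC) = 5.31 Ω
Net reactance X = X_L − X_C = -2.75 Ω
Z = 11.9 − j2.75 Ω
|Z| = √(11.9² + 2.75²) = 12.2 Ω

12.2 Ω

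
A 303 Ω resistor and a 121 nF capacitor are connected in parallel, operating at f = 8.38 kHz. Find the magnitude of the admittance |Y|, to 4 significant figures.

ω = 2πf = 52650 rad/s
X_C = 1/(ωC) = 157.0 Ω
Parallel: admittances add. Y = 1/R + jωC
Y = (0.003300 + j0.006371) S
|Y| = 0.007175 S → |Z| = 1/|Y| = 139.4 Ω, ∠Z = −∠Y = -62.61°

7.175 mS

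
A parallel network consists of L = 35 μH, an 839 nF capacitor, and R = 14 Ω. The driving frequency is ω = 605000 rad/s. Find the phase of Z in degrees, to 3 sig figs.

X_L = ωL = 21.2 Ω
X_C = 1/(ωC) = 1.97 Ω
Parallel: admittances add. Y = 1/R + 1/(jωL) + jωC
Y = (0.0714 + j0.460) S
|Y| = 0.466 S → |Z| = 1/|Y| = 2.15 Ω, ∠Z = −∠Y = -81.2°

-81.2°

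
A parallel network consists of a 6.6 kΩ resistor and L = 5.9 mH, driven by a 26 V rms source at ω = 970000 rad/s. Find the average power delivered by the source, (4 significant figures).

102.4 mW

X_L = ωL = 5723 Ω
Parallel: admittances add. Y = 1/R + 1/(jωL)
Y = (0.0001515 − j0.0001747) S
|Y| = 0.0002313 S → |Z| = 1/|Y| = 4324 Ω, ∠Z = −∠Y = 49.07°
I = V/|Z| = 6.013 mA
P = VI cos φ = 26 × 0.006013 × cos(49.07°) = 102.4 mW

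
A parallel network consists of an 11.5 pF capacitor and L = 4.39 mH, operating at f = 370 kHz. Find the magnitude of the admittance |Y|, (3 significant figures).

71.2 μS

ω = 2πf = 2.325e+06 rad/s
X_L = ωL = 10200 Ω
X_C = 1/(ωC) = 37400 Ω
Parallel: admittances add. Y = 1/(jωL) + jωC
Y = (0 − j7.12e-05) S
|Y| = 7.12e-05 S → |Z| = 1/|Y| = 14000 Ω, ∠Z = −∠Y = 90.0°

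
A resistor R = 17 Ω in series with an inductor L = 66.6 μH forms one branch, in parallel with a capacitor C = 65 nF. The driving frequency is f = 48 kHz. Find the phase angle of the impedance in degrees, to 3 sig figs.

21.0°

ω = 2πf = 301600 rad/s
X_L = ωL = 20.1 Ω
X_C = 1/(ωC) = 51.0 Ω
Branch 1 (R+jX_L): Z₁ = 17.0 + j20.1 Ω, |Z₁| = 26.3 Ω
Branch 2 (−jX_C): Z₂ = −j51.0 Ω
Parallel: Z = Z₁Z₂/(Z₁+Z₂), |Z| = 38.0 Ω, ∠Z = 21.0°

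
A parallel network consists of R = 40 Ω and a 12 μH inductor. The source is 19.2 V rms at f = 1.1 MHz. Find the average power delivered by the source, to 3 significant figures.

9.22 W

ω = 2πf = 6.912e+06 rad/s
X_L = ωL = 82.9 Ω
Parallel: admittances add. Y = 1/R + 1/(jωL)
Y = (0.0250 − j0.0121) S
|Y| = 0.0278 S → |Z| = 1/|Y| = 36.0 Ω, ∠Z = −∠Y = 25.7°
I = V/|Z| = 533 mA
P = VI cos φ = 19.2 × 0.533 × cos(25.7°) = 9.22 W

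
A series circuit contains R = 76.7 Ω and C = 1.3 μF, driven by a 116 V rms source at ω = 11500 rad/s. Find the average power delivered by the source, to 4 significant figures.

X_C = 1/(ωC) = 66.89 Ω
Z = 76.70 − j66.89 Ω
|Z| = √(76.70² + 66.89²) = 101.8 Ω
∠Z = arctan(-66.89/76.70) = -41.09°
I = V/|Z| = 1.140 A
P = VI cos φ = 116 × 1.140 × cos(-41.09°) = 99.65 W

99.65 W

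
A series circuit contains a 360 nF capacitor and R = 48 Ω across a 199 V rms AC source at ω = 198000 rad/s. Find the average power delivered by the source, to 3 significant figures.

760 W

X_C = 1/(ωC) = 14.0 Ω
Z = 48.0 − j14.0 Ω
|Z| = √(48.0² + 14.0²) = 50.0 Ω
∠Z = arctan(-14.0/48.0) = -16.3°
I = V/|Z| = 3.98 A
P = VI cos φ = 199 × 3.98 × cos(-16.3°) = 760 W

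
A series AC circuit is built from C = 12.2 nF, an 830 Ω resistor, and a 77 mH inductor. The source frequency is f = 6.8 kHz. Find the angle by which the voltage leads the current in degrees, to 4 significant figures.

ω = 2πf = 42730 rad/s
X_L = ωL = 3290 Ω
X_C = 1/(ωC) = 1918 Ω
Net reactance X = X_L − X_C = 1371 Ω
Z = 830.0 + j1371 Ω
|Z| = √(830.0² + 1371²) = 1603 Ω
∠Z = arctan(1371/830.0) = 58.82°

58.82°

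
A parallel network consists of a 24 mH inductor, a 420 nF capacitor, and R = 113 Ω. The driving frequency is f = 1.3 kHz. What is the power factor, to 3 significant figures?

0.983

ω = 2πf = 8168 rad/s
X_L = ωL = 196 Ω
X_C = 1/(ωC) = 291 Ω
Parallel: admittances add. Y = 1/R + 1/(jωL) + jωC
Y = (0.00885 − j0.00167) S
|Y| = 0.00901 S → |Z| = 1/|Y| = 111 Ω, ∠Z = −∠Y = 10.7°
cos φ = cos(10.7°) = 0.983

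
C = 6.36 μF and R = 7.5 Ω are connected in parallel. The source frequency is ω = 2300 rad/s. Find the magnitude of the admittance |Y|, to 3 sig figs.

X_C = 1/(ωC) = 68.4 Ω
Parallel: admittances add. Y = 1/R + jωC
Y = (0.133 + j0.0146) S
|Y| = 0.134 S → |Z| = 1/|Y| = 7.46 Ω, ∠Z = −∠Y = -6.26°

134 mS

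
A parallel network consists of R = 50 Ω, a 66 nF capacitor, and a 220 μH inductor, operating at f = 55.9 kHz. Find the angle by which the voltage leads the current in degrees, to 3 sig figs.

ω = 2πf = 351200 rad/s
X_L = ωL = 77.3 Ω
X_C = 1/(ωC) = 43.1 Ω
Parallel: admittances add. Y = 1/R + 1/(jωL) + jωC
Y = (0.0200 + j0.0102) S
|Y| = 0.0225 S → |Z| = 1/|Y| = 44.5 Ω, ∠Z = −∠Y = -27.1°

-27.1°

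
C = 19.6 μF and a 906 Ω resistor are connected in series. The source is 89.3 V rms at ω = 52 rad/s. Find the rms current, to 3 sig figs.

X_C = 1/(ωC) = 981 Ω
Z = 906 − j981 Ω
|Z| = √(906² + 981²) = 1340 Ω
I = V/|Z| = 89.3/1340 = 66.9 mA

66.9 mA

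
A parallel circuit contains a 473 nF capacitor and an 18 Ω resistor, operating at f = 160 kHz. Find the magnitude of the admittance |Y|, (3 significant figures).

ω = 2πf = 1.005e+06 rad/s
X_C = 1/(ωC) = 2.10 Ω
Parallel: admittances add. Y = 1/R + jωC
Y = (0.0556 + j0.476) S
|Y| = 0.479 S → |Z| = 1/|Y| = 2.09 Ω, ∠Z = −∠Y = -83.3°

479 mS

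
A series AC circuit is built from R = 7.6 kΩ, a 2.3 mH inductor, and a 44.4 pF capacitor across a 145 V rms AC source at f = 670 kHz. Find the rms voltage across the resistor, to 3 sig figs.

126 V

ω = 2πf = 4.21e+06 rad/s
X_L = ωL = 9680 Ω
X_C = 1/(ωC) = 5350 Ω
Net reactance X = X_L − X_C = 4330 Ω
Z = 7600 + j4330 Ω
|Z| = √(7600² + 4330²) = 8750 Ω
I = V/|Z| = 16.6 mA
V_R = I·|Z_R| = 0.0166 × 7600 = 126 V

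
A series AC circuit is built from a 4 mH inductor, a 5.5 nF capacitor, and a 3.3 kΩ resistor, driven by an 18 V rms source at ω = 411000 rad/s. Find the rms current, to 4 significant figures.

5.125 mA

X_L = ωL = 1644 Ω
X_C = 1/(ωC) = 442.4 Ω
Net reactance X = X_L − X_C = 1202 Ω
Z = 3300 + j1202 Ω
|Z| = √(3300² + 1202²) = 3512 Ω
I = V/|Z| = 18/3512 = 5.125 mA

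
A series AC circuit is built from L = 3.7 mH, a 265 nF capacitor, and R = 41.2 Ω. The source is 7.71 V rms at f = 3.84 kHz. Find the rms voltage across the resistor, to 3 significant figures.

ω = 2πf = 24130 rad/s
X_L = ωL = 89.3 Ω
X_C = 1/(ωC) = 156 Ω
Net reactance X = X_L − X_C = -67.1 Ω
Z = 41.2 − j67.1 Ω
|Z| = √(41.2² + 67.1²) = 78.8 Ω
I = V/|Z| = 97.9 mA
V_R = I·|Z_R| = 0.0979 × 41.2 = 4.03 V

4.03 V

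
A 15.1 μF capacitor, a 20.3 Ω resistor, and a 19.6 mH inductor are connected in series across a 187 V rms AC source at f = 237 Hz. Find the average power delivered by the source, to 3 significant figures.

ω = 2πf = 1489 rad/s
X_L = ωL = 29.2 Ω
X_C = 1/(ωC) = 44.5 Ω
Net reactance X = X_L − X_C = -15.3 Ω
Z = 20.3 − j15.3 Ω
|Z| = √(20.3² + 15.3²) = 25.4 Ω
∠Z = arctan(-15.3/20.3) = -37.0°
I = V/|Z| = 7.36 A
P = VI cos φ = 187 × 7.36 × cos(-37.0°) = 1.10 kW

1.10 kW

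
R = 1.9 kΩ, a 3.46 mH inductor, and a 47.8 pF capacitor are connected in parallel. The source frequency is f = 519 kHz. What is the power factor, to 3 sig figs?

0.992

ω = 2πf = 3.261e+06 rad/s
X_L = ωL = 11300 Ω
X_C = 1/(ωC) = 6420 Ω
Parallel: admittances add. Y = 1/R + 1/(jωL) + jωC
Y = (0.000526 + j6.72e-05) S
|Y| = 0.000531 S → |Z| = 1/|Y| = 1880 Ω, ∠Z = −∠Y = -7.28°
cos φ = cos(-7.28°) = 0.992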